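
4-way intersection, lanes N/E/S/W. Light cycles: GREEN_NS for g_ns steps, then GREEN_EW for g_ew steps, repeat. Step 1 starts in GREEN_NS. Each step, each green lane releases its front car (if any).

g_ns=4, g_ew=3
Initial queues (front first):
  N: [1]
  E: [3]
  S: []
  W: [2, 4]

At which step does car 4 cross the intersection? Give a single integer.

Step 1 [NS]: N:car1-GO,E:wait,S:empty,W:wait | queues: N=0 E=1 S=0 W=2
Step 2 [NS]: N:empty,E:wait,S:empty,W:wait | queues: N=0 E=1 S=0 W=2
Step 3 [NS]: N:empty,E:wait,S:empty,W:wait | queues: N=0 E=1 S=0 W=2
Step 4 [NS]: N:empty,E:wait,S:empty,W:wait | queues: N=0 E=1 S=0 W=2
Step 5 [EW]: N:wait,E:car3-GO,S:wait,W:car2-GO | queues: N=0 E=0 S=0 W=1
Step 6 [EW]: N:wait,E:empty,S:wait,W:car4-GO | queues: N=0 E=0 S=0 W=0
Car 4 crosses at step 6

6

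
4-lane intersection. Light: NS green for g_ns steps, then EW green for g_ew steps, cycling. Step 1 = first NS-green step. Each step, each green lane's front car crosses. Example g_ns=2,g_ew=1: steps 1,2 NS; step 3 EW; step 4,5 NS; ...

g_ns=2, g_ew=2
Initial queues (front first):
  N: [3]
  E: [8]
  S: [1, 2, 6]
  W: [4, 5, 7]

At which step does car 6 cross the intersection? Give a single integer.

Step 1 [NS]: N:car3-GO,E:wait,S:car1-GO,W:wait | queues: N=0 E=1 S=2 W=3
Step 2 [NS]: N:empty,E:wait,S:car2-GO,W:wait | queues: N=0 E=1 S=1 W=3
Step 3 [EW]: N:wait,E:car8-GO,S:wait,W:car4-GO | queues: N=0 E=0 S=1 W=2
Step 4 [EW]: N:wait,E:empty,S:wait,W:car5-GO | queues: N=0 E=0 S=1 W=1
Step 5 [NS]: N:empty,E:wait,S:car6-GO,W:wait | queues: N=0 E=0 S=0 W=1
Step 6 [NS]: N:empty,E:wait,S:empty,W:wait | queues: N=0 E=0 S=0 W=1
Step 7 [EW]: N:wait,E:empty,S:wait,W:car7-GO | queues: N=0 E=0 S=0 W=0
Car 6 crosses at step 5

5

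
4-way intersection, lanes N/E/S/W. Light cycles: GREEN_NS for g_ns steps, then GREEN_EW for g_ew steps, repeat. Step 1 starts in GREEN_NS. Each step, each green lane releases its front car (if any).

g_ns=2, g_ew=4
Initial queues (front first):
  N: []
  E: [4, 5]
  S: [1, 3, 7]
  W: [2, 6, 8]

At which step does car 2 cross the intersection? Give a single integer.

Step 1 [NS]: N:empty,E:wait,S:car1-GO,W:wait | queues: N=0 E=2 S=2 W=3
Step 2 [NS]: N:empty,E:wait,S:car3-GO,W:wait | queues: N=0 E=2 S=1 W=3
Step 3 [EW]: N:wait,E:car4-GO,S:wait,W:car2-GO | queues: N=0 E=1 S=1 W=2
Step 4 [EW]: N:wait,E:car5-GO,S:wait,W:car6-GO | queues: N=0 E=0 S=1 W=1
Step 5 [EW]: N:wait,E:empty,S:wait,W:car8-GO | queues: N=0 E=0 S=1 W=0
Step 6 [EW]: N:wait,E:empty,S:wait,W:empty | queues: N=0 E=0 S=1 W=0
Step 7 [NS]: N:empty,E:wait,S:car7-GO,W:wait | queues: N=0 E=0 S=0 W=0
Car 2 crosses at step 3

3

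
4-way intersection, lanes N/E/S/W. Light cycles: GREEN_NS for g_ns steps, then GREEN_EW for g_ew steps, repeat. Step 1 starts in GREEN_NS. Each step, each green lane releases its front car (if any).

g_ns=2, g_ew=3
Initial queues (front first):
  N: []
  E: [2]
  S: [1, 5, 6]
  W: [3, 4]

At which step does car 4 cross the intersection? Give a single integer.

Step 1 [NS]: N:empty,E:wait,S:car1-GO,W:wait | queues: N=0 E=1 S=2 W=2
Step 2 [NS]: N:empty,E:wait,S:car5-GO,W:wait | queues: N=0 E=1 S=1 W=2
Step 3 [EW]: N:wait,E:car2-GO,S:wait,W:car3-GO | queues: N=0 E=0 S=1 W=1
Step 4 [EW]: N:wait,E:empty,S:wait,W:car4-GO | queues: N=0 E=0 S=1 W=0
Step 5 [EW]: N:wait,E:empty,S:wait,W:empty | queues: N=0 E=0 S=1 W=0
Step 6 [NS]: N:empty,E:wait,S:car6-GO,W:wait | queues: N=0 E=0 S=0 W=0
Car 4 crosses at step 4

4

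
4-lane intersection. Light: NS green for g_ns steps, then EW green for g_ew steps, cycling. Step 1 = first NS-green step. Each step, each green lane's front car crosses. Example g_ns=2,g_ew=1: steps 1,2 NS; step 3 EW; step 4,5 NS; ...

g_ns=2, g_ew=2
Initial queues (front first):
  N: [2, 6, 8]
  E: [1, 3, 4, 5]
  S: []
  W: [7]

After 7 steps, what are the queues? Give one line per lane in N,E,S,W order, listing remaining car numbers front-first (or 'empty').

Step 1 [NS]: N:car2-GO,E:wait,S:empty,W:wait | queues: N=2 E=4 S=0 W=1
Step 2 [NS]: N:car6-GO,E:wait,S:empty,W:wait | queues: N=1 E=4 S=0 W=1
Step 3 [EW]: N:wait,E:car1-GO,S:wait,W:car7-GO | queues: N=1 E=3 S=0 W=0
Step 4 [EW]: N:wait,E:car3-GO,S:wait,W:empty | queues: N=1 E=2 S=0 W=0
Step 5 [NS]: N:car8-GO,E:wait,S:empty,W:wait | queues: N=0 E=2 S=0 W=0
Step 6 [NS]: N:empty,E:wait,S:empty,W:wait | queues: N=0 E=2 S=0 W=0
Step 7 [EW]: N:wait,E:car4-GO,S:wait,W:empty | queues: N=0 E=1 S=0 W=0

N: empty
E: 5
S: empty
W: empty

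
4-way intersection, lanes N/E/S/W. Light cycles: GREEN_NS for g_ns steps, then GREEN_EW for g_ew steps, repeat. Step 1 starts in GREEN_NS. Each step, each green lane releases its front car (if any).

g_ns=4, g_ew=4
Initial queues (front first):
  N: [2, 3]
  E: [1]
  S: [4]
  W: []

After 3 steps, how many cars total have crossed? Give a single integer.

Answer: 3

Derivation:
Step 1 [NS]: N:car2-GO,E:wait,S:car4-GO,W:wait | queues: N=1 E=1 S=0 W=0
Step 2 [NS]: N:car3-GO,E:wait,S:empty,W:wait | queues: N=0 E=1 S=0 W=0
Step 3 [NS]: N:empty,E:wait,S:empty,W:wait | queues: N=0 E=1 S=0 W=0
Cars crossed by step 3: 3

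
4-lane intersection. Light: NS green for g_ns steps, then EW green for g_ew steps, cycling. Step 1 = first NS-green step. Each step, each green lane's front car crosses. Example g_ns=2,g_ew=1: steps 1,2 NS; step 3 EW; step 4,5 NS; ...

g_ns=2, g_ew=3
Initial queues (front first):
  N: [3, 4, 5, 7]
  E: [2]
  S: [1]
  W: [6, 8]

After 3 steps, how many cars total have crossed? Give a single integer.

Answer: 5

Derivation:
Step 1 [NS]: N:car3-GO,E:wait,S:car1-GO,W:wait | queues: N=3 E=1 S=0 W=2
Step 2 [NS]: N:car4-GO,E:wait,S:empty,W:wait | queues: N=2 E=1 S=0 W=2
Step 3 [EW]: N:wait,E:car2-GO,S:wait,W:car6-GO | queues: N=2 E=0 S=0 W=1
Cars crossed by step 3: 5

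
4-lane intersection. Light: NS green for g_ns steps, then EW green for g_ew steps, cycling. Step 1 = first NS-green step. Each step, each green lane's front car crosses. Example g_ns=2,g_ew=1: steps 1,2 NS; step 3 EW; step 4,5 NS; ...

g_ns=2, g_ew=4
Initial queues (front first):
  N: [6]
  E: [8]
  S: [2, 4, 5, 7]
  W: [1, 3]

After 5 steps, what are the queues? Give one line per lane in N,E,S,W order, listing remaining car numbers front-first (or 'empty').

Step 1 [NS]: N:car6-GO,E:wait,S:car2-GO,W:wait | queues: N=0 E=1 S=3 W=2
Step 2 [NS]: N:empty,E:wait,S:car4-GO,W:wait | queues: N=0 E=1 S=2 W=2
Step 3 [EW]: N:wait,E:car8-GO,S:wait,W:car1-GO | queues: N=0 E=0 S=2 W=1
Step 4 [EW]: N:wait,E:empty,S:wait,W:car3-GO | queues: N=0 E=0 S=2 W=0
Step 5 [EW]: N:wait,E:empty,S:wait,W:empty | queues: N=0 E=0 S=2 W=0

N: empty
E: empty
S: 5 7
W: empty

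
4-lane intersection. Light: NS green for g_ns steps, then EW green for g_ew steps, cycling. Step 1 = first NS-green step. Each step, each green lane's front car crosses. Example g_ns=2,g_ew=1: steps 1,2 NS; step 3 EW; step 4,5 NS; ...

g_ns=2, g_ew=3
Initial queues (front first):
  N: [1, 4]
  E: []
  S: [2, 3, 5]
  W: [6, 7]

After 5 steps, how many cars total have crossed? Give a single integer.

Step 1 [NS]: N:car1-GO,E:wait,S:car2-GO,W:wait | queues: N=1 E=0 S=2 W=2
Step 2 [NS]: N:car4-GO,E:wait,S:car3-GO,W:wait | queues: N=0 E=0 S=1 W=2
Step 3 [EW]: N:wait,E:empty,S:wait,W:car6-GO | queues: N=0 E=0 S=1 W=1
Step 4 [EW]: N:wait,E:empty,S:wait,W:car7-GO | queues: N=0 E=0 S=1 W=0
Step 5 [EW]: N:wait,E:empty,S:wait,W:empty | queues: N=0 E=0 S=1 W=0
Cars crossed by step 5: 6

Answer: 6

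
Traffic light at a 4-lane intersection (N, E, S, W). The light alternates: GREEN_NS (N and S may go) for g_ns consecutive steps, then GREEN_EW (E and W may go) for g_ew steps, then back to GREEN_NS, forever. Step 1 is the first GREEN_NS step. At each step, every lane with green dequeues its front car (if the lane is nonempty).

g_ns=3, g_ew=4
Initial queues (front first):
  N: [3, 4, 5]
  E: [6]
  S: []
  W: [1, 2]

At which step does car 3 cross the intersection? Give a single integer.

Step 1 [NS]: N:car3-GO,E:wait,S:empty,W:wait | queues: N=2 E=1 S=0 W=2
Step 2 [NS]: N:car4-GO,E:wait,S:empty,W:wait | queues: N=1 E=1 S=0 W=2
Step 3 [NS]: N:car5-GO,E:wait,S:empty,W:wait | queues: N=0 E=1 S=0 W=2
Step 4 [EW]: N:wait,E:car6-GO,S:wait,W:car1-GO | queues: N=0 E=0 S=0 W=1
Step 5 [EW]: N:wait,E:empty,S:wait,W:car2-GO | queues: N=0 E=0 S=0 W=0
Car 3 crosses at step 1

1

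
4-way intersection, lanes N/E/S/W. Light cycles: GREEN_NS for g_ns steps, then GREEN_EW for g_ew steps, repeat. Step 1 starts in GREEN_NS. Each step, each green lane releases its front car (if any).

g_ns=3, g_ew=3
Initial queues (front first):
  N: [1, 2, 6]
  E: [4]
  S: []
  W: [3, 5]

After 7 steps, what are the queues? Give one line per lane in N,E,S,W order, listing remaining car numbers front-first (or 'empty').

Step 1 [NS]: N:car1-GO,E:wait,S:empty,W:wait | queues: N=2 E=1 S=0 W=2
Step 2 [NS]: N:car2-GO,E:wait,S:empty,W:wait | queues: N=1 E=1 S=0 W=2
Step 3 [NS]: N:car6-GO,E:wait,S:empty,W:wait | queues: N=0 E=1 S=0 W=2
Step 4 [EW]: N:wait,E:car4-GO,S:wait,W:car3-GO | queues: N=0 E=0 S=0 W=1
Step 5 [EW]: N:wait,E:empty,S:wait,W:car5-GO | queues: N=0 E=0 S=0 W=0

N: empty
E: empty
S: empty
W: empty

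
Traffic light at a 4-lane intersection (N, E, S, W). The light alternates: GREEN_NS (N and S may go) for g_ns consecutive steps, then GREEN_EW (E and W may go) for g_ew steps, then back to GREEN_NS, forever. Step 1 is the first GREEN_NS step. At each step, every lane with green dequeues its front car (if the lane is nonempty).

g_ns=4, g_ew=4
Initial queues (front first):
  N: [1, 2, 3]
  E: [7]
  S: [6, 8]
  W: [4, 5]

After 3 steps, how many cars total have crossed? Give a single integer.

Step 1 [NS]: N:car1-GO,E:wait,S:car6-GO,W:wait | queues: N=2 E=1 S=1 W=2
Step 2 [NS]: N:car2-GO,E:wait,S:car8-GO,W:wait | queues: N=1 E=1 S=0 W=2
Step 3 [NS]: N:car3-GO,E:wait,S:empty,W:wait | queues: N=0 E=1 S=0 W=2
Cars crossed by step 3: 5

Answer: 5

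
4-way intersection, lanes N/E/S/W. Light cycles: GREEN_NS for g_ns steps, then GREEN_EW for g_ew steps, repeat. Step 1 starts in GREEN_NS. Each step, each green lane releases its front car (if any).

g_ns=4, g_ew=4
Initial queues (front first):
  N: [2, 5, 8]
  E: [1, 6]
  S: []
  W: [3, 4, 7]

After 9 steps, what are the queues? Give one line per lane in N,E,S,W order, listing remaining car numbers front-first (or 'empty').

Step 1 [NS]: N:car2-GO,E:wait,S:empty,W:wait | queues: N=2 E=2 S=0 W=3
Step 2 [NS]: N:car5-GO,E:wait,S:empty,W:wait | queues: N=1 E=2 S=0 W=3
Step 3 [NS]: N:car8-GO,E:wait,S:empty,W:wait | queues: N=0 E=2 S=0 W=3
Step 4 [NS]: N:empty,E:wait,S:empty,W:wait | queues: N=0 E=2 S=0 W=3
Step 5 [EW]: N:wait,E:car1-GO,S:wait,W:car3-GO | queues: N=0 E=1 S=0 W=2
Step 6 [EW]: N:wait,E:car6-GO,S:wait,W:car4-GO | queues: N=0 E=0 S=0 W=1
Step 7 [EW]: N:wait,E:empty,S:wait,W:car7-GO | queues: N=0 E=0 S=0 W=0

N: empty
E: empty
S: empty
W: empty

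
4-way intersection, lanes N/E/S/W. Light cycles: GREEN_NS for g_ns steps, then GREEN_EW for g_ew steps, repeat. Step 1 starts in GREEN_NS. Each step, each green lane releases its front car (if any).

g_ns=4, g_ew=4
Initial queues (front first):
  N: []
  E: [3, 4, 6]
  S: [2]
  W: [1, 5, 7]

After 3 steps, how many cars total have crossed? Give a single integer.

Answer: 1

Derivation:
Step 1 [NS]: N:empty,E:wait,S:car2-GO,W:wait | queues: N=0 E=3 S=0 W=3
Step 2 [NS]: N:empty,E:wait,S:empty,W:wait | queues: N=0 E=3 S=0 W=3
Step 3 [NS]: N:empty,E:wait,S:empty,W:wait | queues: N=0 E=3 S=0 W=3
Cars crossed by step 3: 1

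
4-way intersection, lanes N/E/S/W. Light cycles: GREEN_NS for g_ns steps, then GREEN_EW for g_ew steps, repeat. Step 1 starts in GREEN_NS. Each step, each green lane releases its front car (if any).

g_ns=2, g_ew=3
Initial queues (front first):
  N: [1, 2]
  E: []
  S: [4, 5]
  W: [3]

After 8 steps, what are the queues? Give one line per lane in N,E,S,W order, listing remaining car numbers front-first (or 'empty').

Step 1 [NS]: N:car1-GO,E:wait,S:car4-GO,W:wait | queues: N=1 E=0 S=1 W=1
Step 2 [NS]: N:car2-GO,E:wait,S:car5-GO,W:wait | queues: N=0 E=0 S=0 W=1
Step 3 [EW]: N:wait,E:empty,S:wait,W:car3-GO | queues: N=0 E=0 S=0 W=0

N: empty
E: empty
S: empty
W: empty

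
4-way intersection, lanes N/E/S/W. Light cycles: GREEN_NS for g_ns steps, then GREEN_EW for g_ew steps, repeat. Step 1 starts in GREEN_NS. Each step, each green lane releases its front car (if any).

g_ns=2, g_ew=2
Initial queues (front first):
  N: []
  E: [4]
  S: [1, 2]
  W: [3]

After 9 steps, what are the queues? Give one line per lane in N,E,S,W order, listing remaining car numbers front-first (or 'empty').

Step 1 [NS]: N:empty,E:wait,S:car1-GO,W:wait | queues: N=0 E=1 S=1 W=1
Step 2 [NS]: N:empty,E:wait,S:car2-GO,W:wait | queues: N=0 E=1 S=0 W=1
Step 3 [EW]: N:wait,E:car4-GO,S:wait,W:car3-GO | queues: N=0 E=0 S=0 W=0

N: empty
E: empty
S: empty
W: empty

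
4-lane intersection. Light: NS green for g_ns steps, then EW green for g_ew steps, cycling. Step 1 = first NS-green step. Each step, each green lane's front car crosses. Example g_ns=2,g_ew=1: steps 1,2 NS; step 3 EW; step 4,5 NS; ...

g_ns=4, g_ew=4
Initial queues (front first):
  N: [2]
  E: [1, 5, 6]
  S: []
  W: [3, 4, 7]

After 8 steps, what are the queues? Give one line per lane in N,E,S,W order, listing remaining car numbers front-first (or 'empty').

Step 1 [NS]: N:car2-GO,E:wait,S:empty,W:wait | queues: N=0 E=3 S=0 W=3
Step 2 [NS]: N:empty,E:wait,S:empty,W:wait | queues: N=0 E=3 S=0 W=3
Step 3 [NS]: N:empty,E:wait,S:empty,W:wait | queues: N=0 E=3 S=0 W=3
Step 4 [NS]: N:empty,E:wait,S:empty,W:wait | queues: N=0 E=3 S=0 W=3
Step 5 [EW]: N:wait,E:car1-GO,S:wait,W:car3-GO | queues: N=0 E=2 S=0 W=2
Step 6 [EW]: N:wait,E:car5-GO,S:wait,W:car4-GO | queues: N=0 E=1 S=0 W=1
Step 7 [EW]: N:wait,E:car6-GO,S:wait,W:car7-GO | queues: N=0 E=0 S=0 W=0

N: empty
E: empty
S: empty
W: empty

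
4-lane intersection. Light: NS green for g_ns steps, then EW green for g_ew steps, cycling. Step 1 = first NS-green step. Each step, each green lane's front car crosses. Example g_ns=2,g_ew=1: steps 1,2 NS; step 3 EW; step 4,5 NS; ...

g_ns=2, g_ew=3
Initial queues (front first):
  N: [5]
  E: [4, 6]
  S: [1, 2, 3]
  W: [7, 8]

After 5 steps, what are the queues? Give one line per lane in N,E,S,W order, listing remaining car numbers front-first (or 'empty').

Step 1 [NS]: N:car5-GO,E:wait,S:car1-GO,W:wait | queues: N=0 E=2 S=2 W=2
Step 2 [NS]: N:empty,E:wait,S:car2-GO,W:wait | queues: N=0 E=2 S=1 W=2
Step 3 [EW]: N:wait,E:car4-GO,S:wait,W:car7-GO | queues: N=0 E=1 S=1 W=1
Step 4 [EW]: N:wait,E:car6-GO,S:wait,W:car8-GO | queues: N=0 E=0 S=1 W=0
Step 5 [EW]: N:wait,E:empty,S:wait,W:empty | queues: N=0 E=0 S=1 W=0

N: empty
E: empty
S: 3
W: empty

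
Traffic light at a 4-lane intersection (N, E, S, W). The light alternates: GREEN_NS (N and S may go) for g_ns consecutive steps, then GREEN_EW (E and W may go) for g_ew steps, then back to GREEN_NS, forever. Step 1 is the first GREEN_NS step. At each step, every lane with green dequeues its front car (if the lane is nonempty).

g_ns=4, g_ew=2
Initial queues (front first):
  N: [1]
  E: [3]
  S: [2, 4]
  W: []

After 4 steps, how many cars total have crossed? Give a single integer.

Step 1 [NS]: N:car1-GO,E:wait,S:car2-GO,W:wait | queues: N=0 E=1 S=1 W=0
Step 2 [NS]: N:empty,E:wait,S:car4-GO,W:wait | queues: N=0 E=1 S=0 W=0
Step 3 [NS]: N:empty,E:wait,S:empty,W:wait | queues: N=0 E=1 S=0 W=0
Step 4 [NS]: N:empty,E:wait,S:empty,W:wait | queues: N=0 E=1 S=0 W=0
Cars crossed by step 4: 3

Answer: 3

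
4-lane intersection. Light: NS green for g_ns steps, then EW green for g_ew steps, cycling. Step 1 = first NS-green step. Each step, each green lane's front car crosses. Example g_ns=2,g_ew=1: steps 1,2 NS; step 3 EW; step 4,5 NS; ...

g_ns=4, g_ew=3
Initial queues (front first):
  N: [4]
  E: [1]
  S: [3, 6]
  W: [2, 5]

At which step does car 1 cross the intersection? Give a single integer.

Step 1 [NS]: N:car4-GO,E:wait,S:car3-GO,W:wait | queues: N=0 E=1 S=1 W=2
Step 2 [NS]: N:empty,E:wait,S:car6-GO,W:wait | queues: N=0 E=1 S=0 W=2
Step 3 [NS]: N:empty,E:wait,S:empty,W:wait | queues: N=0 E=1 S=0 W=2
Step 4 [NS]: N:empty,E:wait,S:empty,W:wait | queues: N=0 E=1 S=0 W=2
Step 5 [EW]: N:wait,E:car1-GO,S:wait,W:car2-GO | queues: N=0 E=0 S=0 W=1
Step 6 [EW]: N:wait,E:empty,S:wait,W:car5-GO | queues: N=0 E=0 S=0 W=0
Car 1 crosses at step 5

5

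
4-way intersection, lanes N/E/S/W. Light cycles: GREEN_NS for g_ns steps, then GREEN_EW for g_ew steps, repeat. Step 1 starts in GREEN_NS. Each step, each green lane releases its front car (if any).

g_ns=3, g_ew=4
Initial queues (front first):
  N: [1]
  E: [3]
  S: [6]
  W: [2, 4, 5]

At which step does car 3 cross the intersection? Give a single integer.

Step 1 [NS]: N:car1-GO,E:wait,S:car6-GO,W:wait | queues: N=0 E=1 S=0 W=3
Step 2 [NS]: N:empty,E:wait,S:empty,W:wait | queues: N=0 E=1 S=0 W=3
Step 3 [NS]: N:empty,E:wait,S:empty,W:wait | queues: N=0 E=1 S=0 W=3
Step 4 [EW]: N:wait,E:car3-GO,S:wait,W:car2-GO | queues: N=0 E=0 S=0 W=2
Step 5 [EW]: N:wait,E:empty,S:wait,W:car4-GO | queues: N=0 E=0 S=0 W=1
Step 6 [EW]: N:wait,E:empty,S:wait,W:car5-GO | queues: N=0 E=0 S=0 W=0
Car 3 crosses at step 4

4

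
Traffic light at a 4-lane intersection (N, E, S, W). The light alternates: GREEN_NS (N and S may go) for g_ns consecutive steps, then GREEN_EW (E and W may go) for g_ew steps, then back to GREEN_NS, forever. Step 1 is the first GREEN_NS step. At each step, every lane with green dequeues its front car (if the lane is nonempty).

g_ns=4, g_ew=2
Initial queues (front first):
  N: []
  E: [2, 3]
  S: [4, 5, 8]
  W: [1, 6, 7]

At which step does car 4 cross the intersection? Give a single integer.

Step 1 [NS]: N:empty,E:wait,S:car4-GO,W:wait | queues: N=0 E=2 S=2 W=3
Step 2 [NS]: N:empty,E:wait,S:car5-GO,W:wait | queues: N=0 E=2 S=1 W=3
Step 3 [NS]: N:empty,E:wait,S:car8-GO,W:wait | queues: N=0 E=2 S=0 W=3
Step 4 [NS]: N:empty,E:wait,S:empty,W:wait | queues: N=0 E=2 S=0 W=3
Step 5 [EW]: N:wait,E:car2-GO,S:wait,W:car1-GO | queues: N=0 E=1 S=0 W=2
Step 6 [EW]: N:wait,E:car3-GO,S:wait,W:car6-GO | queues: N=0 E=0 S=0 W=1
Step 7 [NS]: N:empty,E:wait,S:empty,W:wait | queues: N=0 E=0 S=0 W=1
Step 8 [NS]: N:empty,E:wait,S:empty,W:wait | queues: N=0 E=0 S=0 W=1
Step 9 [NS]: N:empty,E:wait,S:empty,W:wait | queues: N=0 E=0 S=0 W=1
Step 10 [NS]: N:empty,E:wait,S:empty,W:wait | queues: N=0 E=0 S=0 W=1
Step 11 [EW]: N:wait,E:empty,S:wait,W:car7-GO | queues: N=0 E=0 S=0 W=0
Car 4 crosses at step 1

1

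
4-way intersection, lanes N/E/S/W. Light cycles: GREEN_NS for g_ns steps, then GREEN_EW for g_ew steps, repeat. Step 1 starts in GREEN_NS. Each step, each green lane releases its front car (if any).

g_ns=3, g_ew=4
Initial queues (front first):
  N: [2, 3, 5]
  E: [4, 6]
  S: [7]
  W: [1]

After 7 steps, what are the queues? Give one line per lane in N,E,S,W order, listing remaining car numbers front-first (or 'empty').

Step 1 [NS]: N:car2-GO,E:wait,S:car7-GO,W:wait | queues: N=2 E=2 S=0 W=1
Step 2 [NS]: N:car3-GO,E:wait,S:empty,W:wait | queues: N=1 E=2 S=0 W=1
Step 3 [NS]: N:car5-GO,E:wait,S:empty,W:wait | queues: N=0 E=2 S=0 W=1
Step 4 [EW]: N:wait,E:car4-GO,S:wait,W:car1-GO | queues: N=0 E=1 S=0 W=0
Step 5 [EW]: N:wait,E:car6-GO,S:wait,W:empty | queues: N=0 E=0 S=0 W=0

N: empty
E: empty
S: empty
W: empty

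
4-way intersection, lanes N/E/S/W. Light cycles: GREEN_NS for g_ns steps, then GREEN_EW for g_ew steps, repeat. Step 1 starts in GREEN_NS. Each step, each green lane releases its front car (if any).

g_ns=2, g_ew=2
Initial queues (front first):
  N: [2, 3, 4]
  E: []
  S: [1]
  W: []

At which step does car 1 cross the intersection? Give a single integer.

Step 1 [NS]: N:car2-GO,E:wait,S:car1-GO,W:wait | queues: N=2 E=0 S=0 W=0
Step 2 [NS]: N:car3-GO,E:wait,S:empty,W:wait | queues: N=1 E=0 S=0 W=0
Step 3 [EW]: N:wait,E:empty,S:wait,W:empty | queues: N=1 E=0 S=0 W=0
Step 4 [EW]: N:wait,E:empty,S:wait,W:empty | queues: N=1 E=0 S=0 W=0
Step 5 [NS]: N:car4-GO,E:wait,S:empty,W:wait | queues: N=0 E=0 S=0 W=0
Car 1 crosses at step 1

1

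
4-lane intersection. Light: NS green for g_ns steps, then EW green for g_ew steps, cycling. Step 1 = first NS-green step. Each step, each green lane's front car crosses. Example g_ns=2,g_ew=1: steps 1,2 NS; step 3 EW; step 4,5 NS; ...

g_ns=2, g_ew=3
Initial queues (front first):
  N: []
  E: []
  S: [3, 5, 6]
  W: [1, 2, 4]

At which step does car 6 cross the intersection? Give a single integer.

Step 1 [NS]: N:empty,E:wait,S:car3-GO,W:wait | queues: N=0 E=0 S=2 W=3
Step 2 [NS]: N:empty,E:wait,S:car5-GO,W:wait | queues: N=0 E=0 S=1 W=3
Step 3 [EW]: N:wait,E:empty,S:wait,W:car1-GO | queues: N=0 E=0 S=1 W=2
Step 4 [EW]: N:wait,E:empty,S:wait,W:car2-GO | queues: N=0 E=0 S=1 W=1
Step 5 [EW]: N:wait,E:empty,S:wait,W:car4-GO | queues: N=0 E=0 S=1 W=0
Step 6 [NS]: N:empty,E:wait,S:car6-GO,W:wait | queues: N=0 E=0 S=0 W=0
Car 6 crosses at step 6

6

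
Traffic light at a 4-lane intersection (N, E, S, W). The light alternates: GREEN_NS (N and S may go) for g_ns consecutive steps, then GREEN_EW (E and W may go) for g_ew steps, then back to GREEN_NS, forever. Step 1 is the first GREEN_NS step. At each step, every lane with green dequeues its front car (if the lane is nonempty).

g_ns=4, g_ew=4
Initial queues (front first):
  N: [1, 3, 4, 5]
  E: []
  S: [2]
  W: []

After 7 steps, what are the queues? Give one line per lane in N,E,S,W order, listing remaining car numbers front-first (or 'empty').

Step 1 [NS]: N:car1-GO,E:wait,S:car2-GO,W:wait | queues: N=3 E=0 S=0 W=0
Step 2 [NS]: N:car3-GO,E:wait,S:empty,W:wait | queues: N=2 E=0 S=0 W=0
Step 3 [NS]: N:car4-GO,E:wait,S:empty,W:wait | queues: N=1 E=0 S=0 W=0
Step 4 [NS]: N:car5-GO,E:wait,S:empty,W:wait | queues: N=0 E=0 S=0 W=0

N: empty
E: empty
S: empty
W: empty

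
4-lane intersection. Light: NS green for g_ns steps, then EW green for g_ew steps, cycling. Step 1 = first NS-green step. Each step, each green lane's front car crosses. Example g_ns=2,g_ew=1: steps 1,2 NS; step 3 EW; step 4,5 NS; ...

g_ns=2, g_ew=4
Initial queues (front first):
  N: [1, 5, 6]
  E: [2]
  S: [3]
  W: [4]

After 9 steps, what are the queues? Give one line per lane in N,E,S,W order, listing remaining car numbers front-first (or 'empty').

Step 1 [NS]: N:car1-GO,E:wait,S:car3-GO,W:wait | queues: N=2 E=1 S=0 W=1
Step 2 [NS]: N:car5-GO,E:wait,S:empty,W:wait | queues: N=1 E=1 S=0 W=1
Step 3 [EW]: N:wait,E:car2-GO,S:wait,W:car4-GO | queues: N=1 E=0 S=0 W=0
Step 4 [EW]: N:wait,E:empty,S:wait,W:empty | queues: N=1 E=0 S=0 W=0
Step 5 [EW]: N:wait,E:empty,S:wait,W:empty | queues: N=1 E=0 S=0 W=0
Step 6 [EW]: N:wait,E:empty,S:wait,W:empty | queues: N=1 E=0 S=0 W=0
Step 7 [NS]: N:car6-GO,E:wait,S:empty,W:wait | queues: N=0 E=0 S=0 W=0

N: empty
E: empty
S: empty
W: empty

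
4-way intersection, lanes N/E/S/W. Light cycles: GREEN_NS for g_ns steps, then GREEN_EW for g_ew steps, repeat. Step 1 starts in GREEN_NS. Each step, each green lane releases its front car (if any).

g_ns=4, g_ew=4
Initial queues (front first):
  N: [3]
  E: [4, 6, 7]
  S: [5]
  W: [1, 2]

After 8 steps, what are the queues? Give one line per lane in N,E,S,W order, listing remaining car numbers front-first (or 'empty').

Step 1 [NS]: N:car3-GO,E:wait,S:car5-GO,W:wait | queues: N=0 E=3 S=0 W=2
Step 2 [NS]: N:empty,E:wait,S:empty,W:wait | queues: N=0 E=3 S=0 W=2
Step 3 [NS]: N:empty,E:wait,S:empty,W:wait | queues: N=0 E=3 S=0 W=2
Step 4 [NS]: N:empty,E:wait,S:empty,W:wait | queues: N=0 E=3 S=0 W=2
Step 5 [EW]: N:wait,E:car4-GO,S:wait,W:car1-GO | queues: N=0 E=2 S=0 W=1
Step 6 [EW]: N:wait,E:car6-GO,S:wait,W:car2-GO | queues: N=0 E=1 S=0 W=0
Step 7 [EW]: N:wait,E:car7-GO,S:wait,W:empty | queues: N=0 E=0 S=0 W=0

N: empty
E: empty
S: empty
W: empty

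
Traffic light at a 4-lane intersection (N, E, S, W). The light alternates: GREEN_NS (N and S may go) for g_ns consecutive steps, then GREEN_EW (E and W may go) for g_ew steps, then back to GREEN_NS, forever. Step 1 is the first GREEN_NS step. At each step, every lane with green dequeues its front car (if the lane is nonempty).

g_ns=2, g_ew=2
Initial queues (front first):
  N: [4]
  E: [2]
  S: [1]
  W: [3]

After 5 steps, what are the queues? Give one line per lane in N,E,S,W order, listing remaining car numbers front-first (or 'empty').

Step 1 [NS]: N:car4-GO,E:wait,S:car1-GO,W:wait | queues: N=0 E=1 S=0 W=1
Step 2 [NS]: N:empty,E:wait,S:empty,W:wait | queues: N=0 E=1 S=0 W=1
Step 3 [EW]: N:wait,E:car2-GO,S:wait,W:car3-GO | queues: N=0 E=0 S=0 W=0

N: empty
E: empty
S: empty
W: empty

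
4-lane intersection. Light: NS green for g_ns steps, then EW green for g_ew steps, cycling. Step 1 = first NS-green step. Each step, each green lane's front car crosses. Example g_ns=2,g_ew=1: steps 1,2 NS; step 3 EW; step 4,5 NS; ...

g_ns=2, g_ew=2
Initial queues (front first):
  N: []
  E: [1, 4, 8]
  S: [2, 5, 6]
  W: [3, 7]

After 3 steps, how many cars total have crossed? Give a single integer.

Step 1 [NS]: N:empty,E:wait,S:car2-GO,W:wait | queues: N=0 E=3 S=2 W=2
Step 2 [NS]: N:empty,E:wait,S:car5-GO,W:wait | queues: N=0 E=3 S=1 W=2
Step 3 [EW]: N:wait,E:car1-GO,S:wait,W:car3-GO | queues: N=0 E=2 S=1 W=1
Cars crossed by step 3: 4

Answer: 4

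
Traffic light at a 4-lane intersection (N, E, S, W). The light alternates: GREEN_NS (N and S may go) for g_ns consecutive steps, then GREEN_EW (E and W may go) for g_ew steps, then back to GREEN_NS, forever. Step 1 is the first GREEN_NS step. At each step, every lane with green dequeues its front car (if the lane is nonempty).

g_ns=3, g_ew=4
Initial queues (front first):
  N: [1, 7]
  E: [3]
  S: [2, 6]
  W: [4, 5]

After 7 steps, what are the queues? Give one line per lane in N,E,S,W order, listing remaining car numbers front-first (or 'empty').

Step 1 [NS]: N:car1-GO,E:wait,S:car2-GO,W:wait | queues: N=1 E=1 S=1 W=2
Step 2 [NS]: N:car7-GO,E:wait,S:car6-GO,W:wait | queues: N=0 E=1 S=0 W=2
Step 3 [NS]: N:empty,E:wait,S:empty,W:wait | queues: N=0 E=1 S=0 W=2
Step 4 [EW]: N:wait,E:car3-GO,S:wait,W:car4-GO | queues: N=0 E=0 S=0 W=1
Step 5 [EW]: N:wait,E:empty,S:wait,W:car5-GO | queues: N=0 E=0 S=0 W=0

N: empty
E: empty
S: empty
W: empty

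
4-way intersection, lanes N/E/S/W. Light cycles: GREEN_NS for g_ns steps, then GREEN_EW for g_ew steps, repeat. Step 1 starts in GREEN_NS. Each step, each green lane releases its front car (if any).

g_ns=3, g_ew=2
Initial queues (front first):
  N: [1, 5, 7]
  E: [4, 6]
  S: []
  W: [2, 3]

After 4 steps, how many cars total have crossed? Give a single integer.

Step 1 [NS]: N:car1-GO,E:wait,S:empty,W:wait | queues: N=2 E=2 S=0 W=2
Step 2 [NS]: N:car5-GO,E:wait,S:empty,W:wait | queues: N=1 E=2 S=0 W=2
Step 3 [NS]: N:car7-GO,E:wait,S:empty,W:wait | queues: N=0 E=2 S=0 W=2
Step 4 [EW]: N:wait,E:car4-GO,S:wait,W:car2-GO | queues: N=0 E=1 S=0 W=1
Cars crossed by step 4: 5

Answer: 5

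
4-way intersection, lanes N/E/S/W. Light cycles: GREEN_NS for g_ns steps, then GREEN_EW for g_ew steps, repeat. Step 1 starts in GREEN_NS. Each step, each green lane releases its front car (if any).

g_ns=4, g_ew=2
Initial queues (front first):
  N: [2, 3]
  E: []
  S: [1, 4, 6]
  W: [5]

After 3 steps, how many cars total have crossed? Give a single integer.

Answer: 5

Derivation:
Step 1 [NS]: N:car2-GO,E:wait,S:car1-GO,W:wait | queues: N=1 E=0 S=2 W=1
Step 2 [NS]: N:car3-GO,E:wait,S:car4-GO,W:wait | queues: N=0 E=0 S=1 W=1
Step 3 [NS]: N:empty,E:wait,S:car6-GO,W:wait | queues: N=0 E=0 S=0 W=1
Cars crossed by step 3: 5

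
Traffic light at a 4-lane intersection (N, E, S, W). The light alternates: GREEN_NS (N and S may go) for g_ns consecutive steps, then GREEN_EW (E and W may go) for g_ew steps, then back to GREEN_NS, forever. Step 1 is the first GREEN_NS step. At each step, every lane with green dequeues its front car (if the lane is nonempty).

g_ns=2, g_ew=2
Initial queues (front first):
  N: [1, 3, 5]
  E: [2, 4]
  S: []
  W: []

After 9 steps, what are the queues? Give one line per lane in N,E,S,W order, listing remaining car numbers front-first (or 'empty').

Step 1 [NS]: N:car1-GO,E:wait,S:empty,W:wait | queues: N=2 E=2 S=0 W=0
Step 2 [NS]: N:car3-GO,E:wait,S:empty,W:wait | queues: N=1 E=2 S=0 W=0
Step 3 [EW]: N:wait,E:car2-GO,S:wait,W:empty | queues: N=1 E=1 S=0 W=0
Step 4 [EW]: N:wait,E:car4-GO,S:wait,W:empty | queues: N=1 E=0 S=0 W=0
Step 5 [NS]: N:car5-GO,E:wait,S:empty,W:wait | queues: N=0 E=0 S=0 W=0

N: empty
E: empty
S: empty
W: empty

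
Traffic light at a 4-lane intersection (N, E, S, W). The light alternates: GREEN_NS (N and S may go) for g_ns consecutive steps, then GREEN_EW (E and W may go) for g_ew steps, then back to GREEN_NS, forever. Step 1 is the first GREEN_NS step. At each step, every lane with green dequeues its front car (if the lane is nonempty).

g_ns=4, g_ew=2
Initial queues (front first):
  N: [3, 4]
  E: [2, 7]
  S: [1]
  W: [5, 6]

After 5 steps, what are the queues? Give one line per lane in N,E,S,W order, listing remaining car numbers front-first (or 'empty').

Step 1 [NS]: N:car3-GO,E:wait,S:car1-GO,W:wait | queues: N=1 E=2 S=0 W=2
Step 2 [NS]: N:car4-GO,E:wait,S:empty,W:wait | queues: N=0 E=2 S=0 W=2
Step 3 [NS]: N:empty,E:wait,S:empty,W:wait | queues: N=0 E=2 S=0 W=2
Step 4 [NS]: N:empty,E:wait,S:empty,W:wait | queues: N=0 E=2 S=0 W=2
Step 5 [EW]: N:wait,E:car2-GO,S:wait,W:car5-GO | queues: N=0 E=1 S=0 W=1

N: empty
E: 7
S: empty
W: 6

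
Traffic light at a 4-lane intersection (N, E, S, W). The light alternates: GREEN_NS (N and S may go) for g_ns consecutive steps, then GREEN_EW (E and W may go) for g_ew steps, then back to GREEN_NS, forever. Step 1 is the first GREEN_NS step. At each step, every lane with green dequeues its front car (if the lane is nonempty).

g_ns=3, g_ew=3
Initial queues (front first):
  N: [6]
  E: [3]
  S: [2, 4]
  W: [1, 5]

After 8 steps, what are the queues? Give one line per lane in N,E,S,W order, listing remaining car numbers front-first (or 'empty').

Step 1 [NS]: N:car6-GO,E:wait,S:car2-GO,W:wait | queues: N=0 E=1 S=1 W=2
Step 2 [NS]: N:empty,E:wait,S:car4-GO,W:wait | queues: N=0 E=1 S=0 W=2
Step 3 [NS]: N:empty,E:wait,S:empty,W:wait | queues: N=0 E=1 S=0 W=2
Step 4 [EW]: N:wait,E:car3-GO,S:wait,W:car1-GO | queues: N=0 E=0 S=0 W=1
Step 5 [EW]: N:wait,E:empty,S:wait,W:car5-GO | queues: N=0 E=0 S=0 W=0

N: empty
E: empty
S: empty
W: empty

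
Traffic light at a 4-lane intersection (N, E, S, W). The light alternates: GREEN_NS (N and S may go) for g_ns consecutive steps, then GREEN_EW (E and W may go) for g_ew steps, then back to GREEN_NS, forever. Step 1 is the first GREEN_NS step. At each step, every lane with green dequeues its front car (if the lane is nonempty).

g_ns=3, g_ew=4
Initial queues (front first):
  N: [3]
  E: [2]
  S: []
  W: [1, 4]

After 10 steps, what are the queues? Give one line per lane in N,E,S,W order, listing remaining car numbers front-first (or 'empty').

Step 1 [NS]: N:car3-GO,E:wait,S:empty,W:wait | queues: N=0 E=1 S=0 W=2
Step 2 [NS]: N:empty,E:wait,S:empty,W:wait | queues: N=0 E=1 S=0 W=2
Step 3 [NS]: N:empty,E:wait,S:empty,W:wait | queues: N=0 E=1 S=0 W=2
Step 4 [EW]: N:wait,E:car2-GO,S:wait,W:car1-GO | queues: N=0 E=0 S=0 W=1
Step 5 [EW]: N:wait,E:empty,S:wait,W:car4-GO | queues: N=0 E=0 S=0 W=0

N: empty
E: empty
S: empty
W: empty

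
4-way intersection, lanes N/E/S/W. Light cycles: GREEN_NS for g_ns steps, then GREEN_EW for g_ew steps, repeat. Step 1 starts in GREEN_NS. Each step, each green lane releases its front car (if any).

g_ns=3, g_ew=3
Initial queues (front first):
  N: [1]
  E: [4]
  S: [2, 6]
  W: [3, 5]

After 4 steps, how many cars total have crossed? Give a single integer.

Step 1 [NS]: N:car1-GO,E:wait,S:car2-GO,W:wait | queues: N=0 E=1 S=1 W=2
Step 2 [NS]: N:empty,E:wait,S:car6-GO,W:wait | queues: N=0 E=1 S=0 W=2
Step 3 [NS]: N:empty,E:wait,S:empty,W:wait | queues: N=0 E=1 S=0 W=2
Step 4 [EW]: N:wait,E:car4-GO,S:wait,W:car3-GO | queues: N=0 E=0 S=0 W=1
Cars crossed by step 4: 5

Answer: 5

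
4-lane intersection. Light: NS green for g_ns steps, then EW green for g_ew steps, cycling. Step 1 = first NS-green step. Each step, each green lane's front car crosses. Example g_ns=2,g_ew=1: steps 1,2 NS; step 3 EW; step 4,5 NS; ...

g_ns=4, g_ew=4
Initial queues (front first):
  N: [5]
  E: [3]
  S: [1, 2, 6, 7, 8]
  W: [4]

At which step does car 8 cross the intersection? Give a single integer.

Step 1 [NS]: N:car5-GO,E:wait,S:car1-GO,W:wait | queues: N=0 E=1 S=4 W=1
Step 2 [NS]: N:empty,E:wait,S:car2-GO,W:wait | queues: N=0 E=1 S=3 W=1
Step 3 [NS]: N:empty,E:wait,S:car6-GO,W:wait | queues: N=0 E=1 S=2 W=1
Step 4 [NS]: N:empty,E:wait,S:car7-GO,W:wait | queues: N=0 E=1 S=1 W=1
Step 5 [EW]: N:wait,E:car3-GO,S:wait,W:car4-GO | queues: N=0 E=0 S=1 W=0
Step 6 [EW]: N:wait,E:empty,S:wait,W:empty | queues: N=0 E=0 S=1 W=0
Step 7 [EW]: N:wait,E:empty,S:wait,W:empty | queues: N=0 E=0 S=1 W=0
Step 8 [EW]: N:wait,E:empty,S:wait,W:empty | queues: N=0 E=0 S=1 W=0
Step 9 [NS]: N:empty,E:wait,S:car8-GO,W:wait | queues: N=0 E=0 S=0 W=0
Car 8 crosses at step 9

9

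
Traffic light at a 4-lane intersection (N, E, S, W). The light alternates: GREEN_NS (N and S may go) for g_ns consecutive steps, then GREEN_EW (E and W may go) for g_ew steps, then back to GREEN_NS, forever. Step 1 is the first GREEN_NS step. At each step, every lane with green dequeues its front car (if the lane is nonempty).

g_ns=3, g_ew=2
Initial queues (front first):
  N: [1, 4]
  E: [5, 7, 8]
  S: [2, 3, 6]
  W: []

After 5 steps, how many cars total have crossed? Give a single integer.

Step 1 [NS]: N:car1-GO,E:wait,S:car2-GO,W:wait | queues: N=1 E=3 S=2 W=0
Step 2 [NS]: N:car4-GO,E:wait,S:car3-GO,W:wait | queues: N=0 E=3 S=1 W=0
Step 3 [NS]: N:empty,E:wait,S:car6-GO,W:wait | queues: N=0 E=3 S=0 W=0
Step 4 [EW]: N:wait,E:car5-GO,S:wait,W:empty | queues: N=0 E=2 S=0 W=0
Step 5 [EW]: N:wait,E:car7-GO,S:wait,W:empty | queues: N=0 E=1 S=0 W=0
Cars crossed by step 5: 7

Answer: 7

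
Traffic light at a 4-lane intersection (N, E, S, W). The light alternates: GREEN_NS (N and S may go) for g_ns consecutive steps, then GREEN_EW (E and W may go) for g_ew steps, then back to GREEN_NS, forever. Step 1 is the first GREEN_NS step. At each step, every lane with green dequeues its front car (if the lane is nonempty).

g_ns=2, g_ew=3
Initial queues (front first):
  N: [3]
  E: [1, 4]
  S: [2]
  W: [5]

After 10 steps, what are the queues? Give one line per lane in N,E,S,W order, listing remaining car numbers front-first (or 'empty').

Step 1 [NS]: N:car3-GO,E:wait,S:car2-GO,W:wait | queues: N=0 E=2 S=0 W=1
Step 2 [NS]: N:empty,E:wait,S:empty,W:wait | queues: N=0 E=2 S=0 W=1
Step 3 [EW]: N:wait,E:car1-GO,S:wait,W:car5-GO | queues: N=0 E=1 S=0 W=0
Step 4 [EW]: N:wait,E:car4-GO,S:wait,W:empty | queues: N=0 E=0 S=0 W=0

N: empty
E: empty
S: empty
W: empty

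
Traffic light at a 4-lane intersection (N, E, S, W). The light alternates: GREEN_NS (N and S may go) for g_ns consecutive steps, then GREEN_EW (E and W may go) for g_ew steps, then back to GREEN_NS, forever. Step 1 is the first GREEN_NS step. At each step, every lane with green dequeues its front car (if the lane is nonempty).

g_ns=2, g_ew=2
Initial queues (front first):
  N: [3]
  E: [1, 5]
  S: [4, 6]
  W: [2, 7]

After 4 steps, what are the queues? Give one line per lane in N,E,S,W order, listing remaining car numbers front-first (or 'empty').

Step 1 [NS]: N:car3-GO,E:wait,S:car4-GO,W:wait | queues: N=0 E=2 S=1 W=2
Step 2 [NS]: N:empty,E:wait,S:car6-GO,W:wait | queues: N=0 E=2 S=0 W=2
Step 3 [EW]: N:wait,E:car1-GO,S:wait,W:car2-GO | queues: N=0 E=1 S=0 W=1
Step 4 [EW]: N:wait,E:car5-GO,S:wait,W:car7-GO | queues: N=0 E=0 S=0 W=0

N: empty
E: empty
S: empty
W: empty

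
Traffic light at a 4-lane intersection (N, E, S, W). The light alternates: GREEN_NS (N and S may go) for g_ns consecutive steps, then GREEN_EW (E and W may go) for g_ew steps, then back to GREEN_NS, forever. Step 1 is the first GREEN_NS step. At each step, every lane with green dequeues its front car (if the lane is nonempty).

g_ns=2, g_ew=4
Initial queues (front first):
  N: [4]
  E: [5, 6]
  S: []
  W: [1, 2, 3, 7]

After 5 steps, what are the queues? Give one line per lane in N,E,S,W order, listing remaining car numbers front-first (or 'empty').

Step 1 [NS]: N:car4-GO,E:wait,S:empty,W:wait | queues: N=0 E=2 S=0 W=4
Step 2 [NS]: N:empty,E:wait,S:empty,W:wait | queues: N=0 E=2 S=0 W=4
Step 3 [EW]: N:wait,E:car5-GO,S:wait,W:car1-GO | queues: N=0 E=1 S=0 W=3
Step 4 [EW]: N:wait,E:car6-GO,S:wait,W:car2-GO | queues: N=0 E=0 S=0 W=2
Step 5 [EW]: N:wait,E:empty,S:wait,W:car3-GO | queues: N=0 E=0 S=0 W=1

N: empty
E: empty
S: empty
W: 7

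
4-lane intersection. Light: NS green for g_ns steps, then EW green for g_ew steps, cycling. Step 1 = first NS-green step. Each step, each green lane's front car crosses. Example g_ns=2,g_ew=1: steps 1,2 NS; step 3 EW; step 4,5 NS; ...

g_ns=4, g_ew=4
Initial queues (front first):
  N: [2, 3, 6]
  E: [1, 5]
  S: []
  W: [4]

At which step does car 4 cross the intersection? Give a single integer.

Step 1 [NS]: N:car2-GO,E:wait,S:empty,W:wait | queues: N=2 E=2 S=0 W=1
Step 2 [NS]: N:car3-GO,E:wait,S:empty,W:wait | queues: N=1 E=2 S=0 W=1
Step 3 [NS]: N:car6-GO,E:wait,S:empty,W:wait | queues: N=0 E=2 S=0 W=1
Step 4 [NS]: N:empty,E:wait,S:empty,W:wait | queues: N=0 E=2 S=0 W=1
Step 5 [EW]: N:wait,E:car1-GO,S:wait,W:car4-GO | queues: N=0 E=1 S=0 W=0
Step 6 [EW]: N:wait,E:car5-GO,S:wait,W:empty | queues: N=0 E=0 S=0 W=0
Car 4 crosses at step 5

5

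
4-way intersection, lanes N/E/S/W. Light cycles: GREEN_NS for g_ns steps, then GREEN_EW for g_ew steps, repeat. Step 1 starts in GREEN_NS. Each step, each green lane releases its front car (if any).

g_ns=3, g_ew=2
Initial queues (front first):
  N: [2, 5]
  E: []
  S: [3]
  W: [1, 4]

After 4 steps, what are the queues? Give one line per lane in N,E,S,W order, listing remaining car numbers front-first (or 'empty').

Step 1 [NS]: N:car2-GO,E:wait,S:car3-GO,W:wait | queues: N=1 E=0 S=0 W=2
Step 2 [NS]: N:car5-GO,E:wait,S:empty,W:wait | queues: N=0 E=0 S=0 W=2
Step 3 [NS]: N:empty,E:wait,S:empty,W:wait | queues: N=0 E=0 S=0 W=2
Step 4 [EW]: N:wait,E:empty,S:wait,W:car1-GO | queues: N=0 E=0 S=0 W=1

N: empty
E: empty
S: empty
W: 4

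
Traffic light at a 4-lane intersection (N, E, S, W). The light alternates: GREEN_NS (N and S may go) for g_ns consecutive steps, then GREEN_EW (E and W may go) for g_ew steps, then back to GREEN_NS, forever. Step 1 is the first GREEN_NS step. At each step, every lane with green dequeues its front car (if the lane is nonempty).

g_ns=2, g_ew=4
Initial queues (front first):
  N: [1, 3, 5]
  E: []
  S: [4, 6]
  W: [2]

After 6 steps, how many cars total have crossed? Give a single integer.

Step 1 [NS]: N:car1-GO,E:wait,S:car4-GO,W:wait | queues: N=2 E=0 S=1 W=1
Step 2 [NS]: N:car3-GO,E:wait,S:car6-GO,W:wait | queues: N=1 E=0 S=0 W=1
Step 3 [EW]: N:wait,E:empty,S:wait,W:car2-GO | queues: N=1 E=0 S=0 W=0
Step 4 [EW]: N:wait,E:empty,S:wait,W:empty | queues: N=1 E=0 S=0 W=0
Step 5 [EW]: N:wait,E:empty,S:wait,W:empty | queues: N=1 E=0 S=0 W=0
Step 6 [EW]: N:wait,E:empty,S:wait,W:empty | queues: N=1 E=0 S=0 W=0
Cars crossed by step 6: 5

Answer: 5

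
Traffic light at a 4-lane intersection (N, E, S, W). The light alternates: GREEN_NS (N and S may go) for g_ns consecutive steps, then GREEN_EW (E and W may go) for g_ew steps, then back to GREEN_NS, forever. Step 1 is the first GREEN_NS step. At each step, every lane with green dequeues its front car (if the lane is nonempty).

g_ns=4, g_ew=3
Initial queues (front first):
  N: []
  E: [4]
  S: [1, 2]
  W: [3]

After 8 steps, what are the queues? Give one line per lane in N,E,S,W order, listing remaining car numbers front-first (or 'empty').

Step 1 [NS]: N:empty,E:wait,S:car1-GO,W:wait | queues: N=0 E=1 S=1 W=1
Step 2 [NS]: N:empty,E:wait,S:car2-GO,W:wait | queues: N=0 E=1 S=0 W=1
Step 3 [NS]: N:empty,E:wait,S:empty,W:wait | queues: N=0 E=1 S=0 W=1
Step 4 [NS]: N:empty,E:wait,S:empty,W:wait | queues: N=0 E=1 S=0 W=1
Step 5 [EW]: N:wait,E:car4-GO,S:wait,W:car3-GO | queues: N=0 E=0 S=0 W=0

N: empty
E: empty
S: empty
W: empty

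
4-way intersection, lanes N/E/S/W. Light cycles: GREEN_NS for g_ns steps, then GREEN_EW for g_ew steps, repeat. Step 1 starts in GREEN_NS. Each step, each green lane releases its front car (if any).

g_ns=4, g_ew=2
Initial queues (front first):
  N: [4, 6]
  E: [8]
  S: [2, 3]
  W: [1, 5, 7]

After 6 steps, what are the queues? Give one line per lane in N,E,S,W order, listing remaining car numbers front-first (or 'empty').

Step 1 [NS]: N:car4-GO,E:wait,S:car2-GO,W:wait | queues: N=1 E=1 S=1 W=3
Step 2 [NS]: N:car6-GO,E:wait,S:car3-GO,W:wait | queues: N=0 E=1 S=0 W=3
Step 3 [NS]: N:empty,E:wait,S:empty,W:wait | queues: N=0 E=1 S=0 W=3
Step 4 [NS]: N:empty,E:wait,S:empty,W:wait | queues: N=0 E=1 S=0 W=3
Step 5 [EW]: N:wait,E:car8-GO,S:wait,W:car1-GO | queues: N=0 E=0 S=0 W=2
Step 6 [EW]: N:wait,E:empty,S:wait,W:car5-GO | queues: N=0 E=0 S=0 W=1

N: empty
E: empty
S: empty
W: 7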